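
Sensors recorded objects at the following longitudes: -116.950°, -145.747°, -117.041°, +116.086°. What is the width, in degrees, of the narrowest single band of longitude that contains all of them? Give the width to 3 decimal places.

126.964°

Sort the longitudes: -145.747°, -117.041°, -116.950°, +116.086°.
Eastward gaps between consecutive values (wrapping around): 28.706°, 0.091°, 233.036°, 98.167°.
Largest gap = 233.036° ⇒ minimal covering band is its complement: 360° − 233.036° = 126.964°.
Band runs from +116.086° eastward to -116.950°, crossing the antimeridian.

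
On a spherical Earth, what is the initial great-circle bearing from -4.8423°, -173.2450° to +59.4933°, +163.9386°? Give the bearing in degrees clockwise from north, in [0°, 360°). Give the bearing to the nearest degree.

Δλ = 163.9386 − -173.2450 = 337.1836°; wrapped into (−180°, 180°]: -22.8164°.
θ = atan2( sin Δλ · cos φ₂ , cos φ₁ · sin φ₂ − sin φ₁ · cos φ₂ · cos Δλ )
  = atan2(-0.19685, 0.89799) = -12.364° → normalised to [0°, 360°): 347.636°.

348°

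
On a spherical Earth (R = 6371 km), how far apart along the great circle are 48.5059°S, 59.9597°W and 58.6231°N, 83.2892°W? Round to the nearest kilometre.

Δλ = -83.2892 − -59.9597 = -23.3295°.
Δφ = 58.6231 − -48.5059 = 107.1290°.
a = sin²(Δφ/2) + cos φ₁ · cos φ₂ · sin²(Δλ/2) = 0.661364.
c = 2·atan2(√a, √(1−a)) = 1.89941 rad → d = 6371·c ≈ 12101.12 km.

12101 km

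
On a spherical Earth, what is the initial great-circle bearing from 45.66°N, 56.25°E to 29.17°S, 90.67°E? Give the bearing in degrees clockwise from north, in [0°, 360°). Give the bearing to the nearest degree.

150°

Δλ = 90.67 − 56.25 = 34.42°.
θ = atan2( sin Δλ · cos φ₂ , cos φ₁ · sin φ₂ − sin φ₁ · cos φ₂ · cos Δλ )
  = atan2(0.49357, -0.85581) = 150.027° → normalised to [0°, 360°): 150.027°.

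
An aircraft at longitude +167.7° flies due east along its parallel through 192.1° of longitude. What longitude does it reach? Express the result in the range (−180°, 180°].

-0.2°

Start at +167.7°; shift +192.1° → +359.8°.
+359.8° lies outside (−180°, 180°]; subtract 360° → -0.2°.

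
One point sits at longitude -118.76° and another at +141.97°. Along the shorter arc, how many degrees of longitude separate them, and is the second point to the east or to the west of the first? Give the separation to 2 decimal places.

Raw difference: 141.97 − -118.76 = 260.73°.
Normalise into (−180°, 180°]: 260.73° − 360° = -99.27°.
Negative ⇒ the second point lies to the west; separation 99.27°.

99.27° west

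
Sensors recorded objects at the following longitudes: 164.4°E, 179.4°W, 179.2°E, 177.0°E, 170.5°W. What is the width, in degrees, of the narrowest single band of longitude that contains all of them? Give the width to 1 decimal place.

Sort the longitudes: -179.4°, -170.5°, +164.4°, +177.0°, +179.2°.
Eastward gaps between consecutive values (wrapping around): 8.9°, 334.9°, 12.6°, 2.2°, 1.4°.
Largest gap = 334.9° ⇒ minimal covering band is its complement: 360° − 334.9° = 25.1°.
Band runs from +164.4° eastward to -170.5°, crossing the antimeridian.

25.1°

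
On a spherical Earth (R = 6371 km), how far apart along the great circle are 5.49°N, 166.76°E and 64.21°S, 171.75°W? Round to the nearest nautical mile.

Δλ = -171.75 − 166.76 = -338.51°; wrapped into (−180°, 180°]: 21.49°.
Δφ = -64.21 − 5.49 = -69.70°.
a = sin²(Δφ/2) + cos φ₁ · cos φ₂ · sin²(Δλ/2) = 0.341586.
c = 2·atan2(√a, √(1−a)) = 1.24841 rad → d = 6371·c ≈ 7953.63 km ≈ 4294.62 nmi.

4295 nmi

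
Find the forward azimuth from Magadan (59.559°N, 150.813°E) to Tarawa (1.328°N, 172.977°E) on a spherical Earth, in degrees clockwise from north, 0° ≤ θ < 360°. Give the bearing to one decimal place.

154.4°

Δλ = 172.977 − 150.813 = 22.164°.
θ = atan2( sin Δλ · cos φ₂ , cos φ₁ · sin φ₂ − sin φ₁ · cos φ₂ · cos Δλ )
  = atan2(0.37716, -0.78649) = 154.380° → normalised to [0°, 360°): 154.380°.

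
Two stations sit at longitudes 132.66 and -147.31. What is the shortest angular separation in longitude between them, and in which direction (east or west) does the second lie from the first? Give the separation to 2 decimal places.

Raw difference: -147.31 − 132.66 = -279.97°.
Normalise into (−180°, 180°]: -279.97° + 360° = 80.03°.
Positive ⇒ the second point lies to the east; separation 80.03°.

80.03° east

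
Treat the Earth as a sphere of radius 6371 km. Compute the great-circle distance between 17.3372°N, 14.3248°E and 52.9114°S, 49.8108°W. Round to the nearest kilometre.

Δλ = -49.8108 − 14.3248 = -64.1356°.
Δφ = -52.9114 − 17.3372 = -70.2486°.
a = sin²(Δφ/2) + cos φ₁ · cos φ₂ · sin²(Δλ/2) = 0.493294.
c = 2·atan2(√a, √(1−a)) = 1.55738 rad → d = 6371·c ≈ 9922.09 km.

9922 km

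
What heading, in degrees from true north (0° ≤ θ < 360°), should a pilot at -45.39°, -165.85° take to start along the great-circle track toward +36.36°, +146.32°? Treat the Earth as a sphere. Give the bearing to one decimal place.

323.3°

Δλ = 146.32 − -165.85 = 312.17°; wrapped into (−180°, 180°]: -47.83°.
θ = atan2( sin Δλ · cos φ₂ , cos φ₁ · sin φ₂ − sin φ₁ · cos φ₂ · cos Δλ )
  = atan2(-0.59686, 0.80123) = -36.684° → normalised to [0°, 360°): 323.316°.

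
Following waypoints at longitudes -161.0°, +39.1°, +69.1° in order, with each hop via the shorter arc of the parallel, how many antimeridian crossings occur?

Leg 1: -161.0° → +39.1°, shortest Δλ = -159.9° (west) — crosses 180°.
Leg 2: +39.1° → +69.1°, shortest Δλ = 30.0° (east) — does not cross 180°.
Total crossings: 1.

1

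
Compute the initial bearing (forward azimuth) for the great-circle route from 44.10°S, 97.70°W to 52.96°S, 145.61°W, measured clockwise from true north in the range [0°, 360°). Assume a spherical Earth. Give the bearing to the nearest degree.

237°

Δλ = -145.61 − -97.70 = -47.91°.
θ = atan2( sin Δλ · cos φ₂ , cos φ₁ · sin φ₂ − sin φ₁ · cos φ₂ · cos Δλ )
  = atan2(-0.44702, -0.29223) = -123.174° → normalised to [0°, 360°): 236.826°.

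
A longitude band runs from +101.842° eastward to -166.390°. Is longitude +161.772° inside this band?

Band width going east from +101.842° to -166.390°: ((-166.390 − 101.842) mod 360) = 91.768°.
Offset of +161.772° east of the west edge: ((161.772 − 101.842) mod 360) = 59.930°.
59.930° ≤ 91.768° ⇒ inside.

Yes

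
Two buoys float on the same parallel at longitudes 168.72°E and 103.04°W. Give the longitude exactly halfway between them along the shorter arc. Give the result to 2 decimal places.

147.16°W

Signed shortest Δλ from +168.72° to -103.04° is +88.24°.
Midpoint longitude = +168.72° + (+88.24°)/2 = +168.72° + 44.12° = +212.84°.
Normalise into (−180°, 180°]: -147.16°.
(The naïve average (+168.72 + -103.04)/2 = 32.84° is on the wrong side of the globe.)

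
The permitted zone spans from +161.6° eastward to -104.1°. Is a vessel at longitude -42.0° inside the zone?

Band width going east from +161.6° to -104.1°: ((-104.1 − 161.6) mod 360) = 94.3°.
Offset of -42.0° east of the west edge: ((-42.0 − 161.6) mod 360) = 156.4°.
156.4° > 94.3° ⇒ outside.

No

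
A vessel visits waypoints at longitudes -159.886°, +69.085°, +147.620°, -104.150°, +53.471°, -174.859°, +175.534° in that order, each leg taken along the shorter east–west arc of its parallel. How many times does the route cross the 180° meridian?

Leg 1: -159.886° → +69.085°, shortest Δλ = -131.029° (west) — crosses 180°.
Leg 2: +69.085° → +147.620°, shortest Δλ = 78.535° (east) — does not cross 180°.
Leg 3: +147.620° → -104.150°, shortest Δλ = 108.23° (east) — crosses 180°.
Leg 4: -104.150° → +53.471°, shortest Δλ = 157.621° (east) — does not cross 180°.
Leg 5: +53.471° → -174.859°, shortest Δλ = 131.67° (east) — crosses 180°.
Leg 6: -174.859° → +175.534°, shortest Δλ = -9.607° (west) — crosses 180°.
Total crossings: 4.

4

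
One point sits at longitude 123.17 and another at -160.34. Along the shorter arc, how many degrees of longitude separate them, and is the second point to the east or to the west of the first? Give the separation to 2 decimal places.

Raw difference: -160.34 − 123.17 = -283.51°.
Normalise into (−180°, 180°]: -283.51° + 360° = 76.49°.
Positive ⇒ the second point lies to the east; separation 76.49°.

76.49° east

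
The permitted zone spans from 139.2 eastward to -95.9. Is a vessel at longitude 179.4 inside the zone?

Band width going east from +139.2° to -95.9°: ((-95.9 − 139.2) mod 360) = 124.9°.
Offset of +179.4° east of the west edge: ((179.4 − 139.2) mod 360) = 40.2°.
40.2° ≤ 124.9° ⇒ inside.

Yes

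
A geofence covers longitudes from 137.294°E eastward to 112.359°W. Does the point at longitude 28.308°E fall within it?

Band width going east from +137.294° to -112.359°: ((-112.359 − 137.294) mod 360) = 110.347°.
Offset of +28.308° east of the west edge: ((28.308 − 137.294) mod 360) = 251.014°.
251.014° > 110.347° ⇒ outside.

No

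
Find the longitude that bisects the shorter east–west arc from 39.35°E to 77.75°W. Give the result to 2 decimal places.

Signed shortest Δλ from +39.35° to -77.75° is -117.10°.
Midpoint longitude = +39.35° + (-117.10°)/2 = +39.35° − 58.55° = -19.20°.

19.20°W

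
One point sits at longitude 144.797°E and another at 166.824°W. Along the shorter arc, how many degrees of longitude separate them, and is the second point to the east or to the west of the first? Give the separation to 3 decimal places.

48.379° east

Raw difference: -166.824 − 144.797 = -311.621°.
Normalise into (−180°, 180°]: -311.621° + 360° = 48.379°.
Positive ⇒ the second point lies to the east; separation 48.379°.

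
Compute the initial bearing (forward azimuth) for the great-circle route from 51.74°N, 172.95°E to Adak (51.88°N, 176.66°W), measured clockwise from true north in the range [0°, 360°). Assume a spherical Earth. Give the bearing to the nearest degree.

85°

Δλ = -176.66 − 172.95 = -349.61°; wrapped into (−180°, 180°]: 10.39°.
θ = atan2( sin Δλ · cos φ₂ , cos φ₁ · sin φ₂ − sin φ₁ · cos φ₂ · cos Δλ )
  = atan2(0.11133, 0.01039) = 84.668° → normalised to [0°, 360°): 84.668°.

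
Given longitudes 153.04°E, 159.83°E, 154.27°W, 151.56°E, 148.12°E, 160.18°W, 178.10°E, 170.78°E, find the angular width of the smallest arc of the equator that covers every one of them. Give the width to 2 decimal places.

Sort the longitudes: -160.18°, -154.27°, +148.12°, +151.56°, +153.04°, +159.83°, +170.78°, +178.10°.
Eastward gaps between consecutive values (wrapping around): 5.91°, 302.39°, 3.44°, 1.48°, 6.79°, 10.95°, 7.32°, 21.72°.
Largest gap = 302.39° ⇒ minimal covering band is its complement: 360° − 302.39° = 57.61°.
Band runs from +148.12° eastward to -154.27°, crossing the antimeridian.

57.61°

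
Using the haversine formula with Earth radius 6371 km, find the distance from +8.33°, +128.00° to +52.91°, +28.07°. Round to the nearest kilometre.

Δλ = 28.07 − 128.00 = -99.93°.
Δφ = 52.91 − 8.33 = 44.58°.
a = sin²(Δφ/2) + cos φ₁ · cos φ₂ · sin²(Δλ/2) = 0.493667.
c = 2·atan2(√a, √(1−a)) = 1.55813 rad → d = 6371·c ≈ 9926.85 km.

9927 km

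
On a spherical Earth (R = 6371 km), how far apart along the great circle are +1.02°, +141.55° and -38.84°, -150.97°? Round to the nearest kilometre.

Δλ = -150.97 − 141.55 = -292.52°; wrapped into (−180°, 180°]: 67.48°.
Δφ = -38.84 − 1.02 = -39.86°.
a = sin²(Δφ/2) + cos φ₁ · cos φ₂ · sin²(Δλ/2) = 0.356444.
c = 2·atan2(√a, √(1−a)) = 1.27959 rad → d = 6371·c ≈ 8152.24 km.

8152 km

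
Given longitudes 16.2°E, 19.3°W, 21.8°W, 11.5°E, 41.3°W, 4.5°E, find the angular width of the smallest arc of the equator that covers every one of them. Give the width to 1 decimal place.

57.5°

Sort the longitudes: -41.3°, -21.8°, -19.3°, +4.5°, +11.5°, +16.2°.
Eastward gaps between consecutive values (wrapping around): 19.5°, 2.5°, 23.8°, 7.0°, 4.7°, 302.5°.
Largest gap = 302.5° ⇒ minimal covering band is its complement: 360° − 302.5° = 57.5°.
Band runs from -41.3° eastward to +16.2°.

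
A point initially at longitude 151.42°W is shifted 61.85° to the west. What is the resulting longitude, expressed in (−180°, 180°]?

146.73°E

Start at -151.42°; shift −61.85° → -213.27°.
-213.27° lies outside (−180°, 180°]; add 360° → +146.73°.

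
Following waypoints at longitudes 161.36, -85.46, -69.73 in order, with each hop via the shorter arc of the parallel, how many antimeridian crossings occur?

Leg 1: +161.36° → -85.46°, shortest Δλ = 113.18° (east) — crosses 180°.
Leg 2: -85.46° → -69.73°, shortest Δλ = 15.73° (east) — does not cross 180°.
Total crossings: 1.

1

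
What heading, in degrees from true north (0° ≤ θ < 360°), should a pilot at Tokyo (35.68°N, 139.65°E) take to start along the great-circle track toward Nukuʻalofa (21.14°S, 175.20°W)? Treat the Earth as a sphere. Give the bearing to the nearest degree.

Δλ = -175.20 − 139.65 = -314.85°; wrapped into (−180°, 180°]: 45.15°.
θ = atan2( sin Δλ · cos φ₂ , cos φ₁ · sin φ₂ − sin φ₁ · cos φ₂ · cos Δλ )
  = atan2(0.66124, -0.67661) = 135.658° → normalised to [0°, 360°): 135.658°.

136°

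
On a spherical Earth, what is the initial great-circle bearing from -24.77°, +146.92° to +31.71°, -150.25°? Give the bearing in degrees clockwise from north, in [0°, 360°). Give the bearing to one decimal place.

49.8°

Δλ = -150.25 − 146.92 = -297.17°; wrapped into (−180°, 180°]: 62.83°.
θ = atan2( sin Δλ · cos φ₂ , cos φ₁ · sin φ₂ − sin φ₁ · cos φ₂ · cos Δλ )
  = atan2(0.75685, 0.64002) = 49.781° → normalised to [0°, 360°): 49.781°.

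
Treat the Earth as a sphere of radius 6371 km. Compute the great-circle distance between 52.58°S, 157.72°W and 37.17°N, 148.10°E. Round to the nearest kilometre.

11267 km

Δλ = 148.10 − -157.72 = 305.82°; wrapped into (−180°, 180°]: -54.18°.
Δφ = 37.17 − -52.58 = 89.75°.
a = sin²(Δφ/2) + cos φ₁ · cos φ₂ · sin²(Δλ/2) = 0.598233.
c = 2·atan2(√a, √(1−a)) = 1.76855 rad → d = 6371·c ≈ 11267.42 km.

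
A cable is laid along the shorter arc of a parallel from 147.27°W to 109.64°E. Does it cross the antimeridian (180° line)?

Naïve |109.64 − -147.27| = 256.91° > 180°, so the shorter arc goes the other way round — across 180°.
Signed shortest Δλ = ((109.64 − -147.27 + 180) mod 360) − 180 = -103.09°.
Going west by 103.09° from -147.27° passes through 180° before reaching +109.64°.

Yes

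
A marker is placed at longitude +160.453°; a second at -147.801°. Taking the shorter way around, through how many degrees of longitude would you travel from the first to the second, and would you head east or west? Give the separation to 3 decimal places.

Raw difference: -147.801 − 160.453 = -308.254°.
Normalise into (−180°, 180°]: -308.254° + 360° = 51.746°.
Positive ⇒ the second point lies to the east; separation 51.746°.

51.746° east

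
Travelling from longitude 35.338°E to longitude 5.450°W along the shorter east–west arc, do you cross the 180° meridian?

Signed shortest Δλ = ((-5.450 − 35.338 + 180) mod 360) − 180 = -40.788°.
Going west by 40.788° from +35.338° reaches -5.450° without touching 180°.

No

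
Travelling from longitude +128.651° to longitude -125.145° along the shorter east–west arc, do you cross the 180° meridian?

Yes

Naïve |-125.145 − 128.651| = 253.796° > 180°, so the shorter arc goes the other way round — across 180°.
Signed shortest Δλ = ((-125.145 − 128.651 + 180) mod 360) − 180 = 106.204°.
Going east by 106.204° from +128.651° passes through 180° before reaching -125.145°.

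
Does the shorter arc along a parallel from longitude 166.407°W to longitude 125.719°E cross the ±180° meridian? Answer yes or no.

Yes

Naïve |125.719 − -166.407| = 292.126° > 180°, so the shorter arc goes the other way round — across 180°.
Signed shortest Δλ = ((125.719 − -166.407 + 180) mod 360) − 180 = -67.874°.
Going west by 67.874° from -166.407° passes through 180° before reaching +125.719°.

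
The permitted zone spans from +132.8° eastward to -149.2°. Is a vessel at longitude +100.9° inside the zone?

Band width going east from +132.8° to -149.2°: ((-149.2 − 132.8) mod 360) = 78.0°.
Offset of +100.9° east of the west edge: ((100.9 − 132.8) mod 360) = 328.1°.
328.1° > 78.0° ⇒ outside.

No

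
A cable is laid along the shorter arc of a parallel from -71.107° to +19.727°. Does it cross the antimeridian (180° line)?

No

Signed shortest Δλ = ((19.727 − -71.107 + 180) mod 360) − 180 = 90.834°.
Going east by 90.834° from -71.107° reaches +19.727° without touching 180°.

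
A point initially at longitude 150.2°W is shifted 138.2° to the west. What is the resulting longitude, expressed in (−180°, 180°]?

Start at -150.2°; shift −138.2° → -288.4°.
-288.4° lies outside (−180°, 180°]; add 360° → +71.6°.

71.6°E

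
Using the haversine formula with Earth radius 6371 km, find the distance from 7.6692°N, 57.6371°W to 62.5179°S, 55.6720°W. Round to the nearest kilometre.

7806 km

Δλ = -55.6720 − -57.6371 = 1.9651°.
Δφ = -62.5179 − 7.6692 = -70.1871°.
a = sin²(Δφ/2) + cos φ₁ · cos φ₂ · sin²(Δλ/2) = 0.330660.
c = 2·atan2(√a, √(1−a)) = 1.22528 rad → d = 6371·c ≈ 7806.27 km.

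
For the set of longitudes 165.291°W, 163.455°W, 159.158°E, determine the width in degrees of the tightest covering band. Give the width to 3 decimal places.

Sort the longitudes: -165.291°, -163.455°, +159.158°.
Eastward gaps between consecutive values (wrapping around): 1.836°, 322.613°, 35.551°.
Largest gap = 322.613° ⇒ minimal covering band is its complement: 360° − 322.613° = 37.387°.
Band runs from +159.158° eastward to -163.455°, crossing the antimeridian.

37.387°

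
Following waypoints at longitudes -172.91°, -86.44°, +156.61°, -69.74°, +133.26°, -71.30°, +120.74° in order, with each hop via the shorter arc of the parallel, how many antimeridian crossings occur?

5

Leg 1: -172.91° → -86.44°, shortest Δλ = 86.47° (east) — does not cross 180°.
Leg 2: -86.44° → +156.61°, shortest Δλ = -116.95° (west) — crosses 180°.
Leg 3: +156.61° → -69.74°, shortest Δλ = 133.65° (east) — crosses 180°.
Leg 4: -69.74° → +133.26°, shortest Δλ = -157.0° (west) — crosses 180°.
Leg 5: +133.26° → -71.30°, shortest Δλ = 155.44° (east) — crosses 180°.
Leg 6: -71.30° → +120.74°, shortest Δλ = -167.96° (west) — crosses 180°.
Total crossings: 5.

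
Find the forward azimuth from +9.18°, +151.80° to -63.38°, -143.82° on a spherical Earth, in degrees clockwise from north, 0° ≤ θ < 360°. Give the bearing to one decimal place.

156.1°

Δλ = -143.82 − 151.80 = -295.62°; wrapped into (−180°, 180°]: 64.38°.
θ = atan2( sin Δλ · cos φ₂ , cos φ₁ · sin φ₂ − sin φ₁ · cos φ₂ · cos Δλ )
  = atan2(0.40402, -0.91346) = 156.140° → normalised to [0°, 360°): 156.140°.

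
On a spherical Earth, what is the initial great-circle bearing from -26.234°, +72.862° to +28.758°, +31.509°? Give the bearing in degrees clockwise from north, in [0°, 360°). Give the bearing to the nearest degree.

321°

Δλ = 31.509 − 72.862 = -41.353°.
θ = atan2( sin Δλ · cos φ₂ , cos φ₁ · sin φ₂ − sin φ₁ · cos φ₂ · cos Δλ )
  = atan2(-0.57921, 0.72245) = -38.720° → normalised to [0°, 360°): 321.280°.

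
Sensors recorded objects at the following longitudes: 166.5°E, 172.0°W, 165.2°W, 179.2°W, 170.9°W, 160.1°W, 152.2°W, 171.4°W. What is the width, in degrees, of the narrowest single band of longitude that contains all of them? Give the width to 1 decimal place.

Sort the longitudes: -179.2°, -172.0°, -171.4°, -170.9°, -165.2°, -160.1°, -152.2°, +166.5°.
Eastward gaps between consecutive values (wrapping around): 7.2°, 0.6°, 0.5°, 5.7°, 5.1°, 7.9°, 318.7°, 14.3°.
Largest gap = 318.7° ⇒ minimal covering band is its complement: 360° − 318.7° = 41.3°.
Band runs from +166.5° eastward to -152.2°, crossing the antimeridian.

41.3°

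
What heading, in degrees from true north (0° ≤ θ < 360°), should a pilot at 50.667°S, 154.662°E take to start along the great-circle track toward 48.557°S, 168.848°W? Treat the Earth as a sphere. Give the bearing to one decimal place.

Δλ = -168.848 − 154.662 = -323.510°; wrapped into (−180°, 180°]: 36.490°.
θ = atan2( sin Δλ · cos φ₂ , cos φ₁ · sin φ₂ − sin φ₁ · cos φ₂ · cos Δλ )
  = atan2(0.39361, -0.06354) = 99.171° → normalised to [0°, 360°): 99.171°.

99.2°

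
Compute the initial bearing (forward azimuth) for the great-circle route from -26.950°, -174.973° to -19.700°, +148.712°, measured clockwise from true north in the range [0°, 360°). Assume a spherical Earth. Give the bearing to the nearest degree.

274°

Δλ = 148.712 − -174.973 = 323.685°; wrapped into (−180°, 180°]: -36.315°.
θ = atan2( sin Δλ · cos φ₂ , cos φ₁ · sin φ₂ − sin φ₁ · cos φ₂ · cos Δλ )
  = atan2(-0.55756, 0.04333) = -85.557° → normalised to [0°, 360°): 274.443°.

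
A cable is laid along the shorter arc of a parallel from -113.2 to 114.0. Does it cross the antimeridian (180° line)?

Yes

Naïve |114.0 − -113.2| = 227.2° > 180°, so the shorter arc goes the other way round — across 180°.
Signed shortest Δλ = ((114.0 − -113.2 + 180) mod 360) − 180 = -132.8°.
Going west by 132.8° from -113.2° passes through 180° before reaching +114.0°.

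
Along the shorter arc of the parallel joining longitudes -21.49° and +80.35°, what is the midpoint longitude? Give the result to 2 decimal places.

Signed shortest Δλ from -21.49° to +80.35° is +101.84°.
Midpoint longitude = -21.49° + (+101.84°)/2 = -21.49° + 50.92° = +29.43°.

+29.43°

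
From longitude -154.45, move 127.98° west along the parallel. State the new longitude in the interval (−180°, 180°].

Start at -154.45°; shift −127.98° → -282.43°.
-282.43° lies outside (−180°, 180°]; add 360° → +77.57°.

+77.57°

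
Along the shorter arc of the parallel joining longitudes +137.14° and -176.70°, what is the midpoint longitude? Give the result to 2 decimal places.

Signed shortest Δλ from +137.14° to -176.70° is +46.16°.
Midpoint longitude = +137.14° + (+46.16°)/2 = +137.14° + 23.08° = +160.22°.
(The naïve average (+137.14 + -176.70)/2 = -19.78° is on the wrong side of the globe.)

+160.22°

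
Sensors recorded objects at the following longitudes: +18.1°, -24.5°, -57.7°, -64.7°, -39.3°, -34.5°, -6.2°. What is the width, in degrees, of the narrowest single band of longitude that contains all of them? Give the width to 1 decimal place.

82.8°

Sort the longitudes: -64.7°, -57.7°, -39.3°, -34.5°, -24.5°, -6.2°, +18.1°.
Eastward gaps between consecutive values (wrapping around): 7.0°, 18.4°, 4.8°, 10.0°, 18.3°, 24.3°, 277.2°.
Largest gap = 277.2° ⇒ minimal covering band is its complement: 360° − 277.2° = 82.8°.
Band runs from -64.7° eastward to +18.1°.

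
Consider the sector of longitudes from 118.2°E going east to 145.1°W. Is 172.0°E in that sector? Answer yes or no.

Band width going east from +118.2° to -145.1°: ((-145.1 − 118.2) mod 360) = 96.7°.
Offset of +172.0° east of the west edge: ((172.0 − 118.2) mod 360) = 53.8°.
53.8° ≤ 96.7° ⇒ inside.

Yes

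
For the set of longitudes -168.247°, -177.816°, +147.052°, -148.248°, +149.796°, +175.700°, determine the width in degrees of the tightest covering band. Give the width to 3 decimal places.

Sort the longitudes: -177.816°, -168.247°, -148.248°, +147.052°, +149.796°, +175.700°.
Eastward gaps between consecutive values (wrapping around): 9.569°, 19.999°, 295.300°, 2.744°, 25.904°, 6.484°.
Largest gap = 295.300° ⇒ minimal covering band is its complement: 360° − 295.300° = 64.700°.
Band runs from +147.052° eastward to -148.248°, crossing the antimeridian.

64.700°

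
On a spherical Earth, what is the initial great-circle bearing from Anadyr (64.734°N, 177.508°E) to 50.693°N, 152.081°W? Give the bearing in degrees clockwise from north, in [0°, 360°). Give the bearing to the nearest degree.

Δλ = -152.081 − 177.508 = -329.589°; wrapped into (−180°, 180°]: 30.411°.
θ = atan2( sin Δλ · cos φ₂ , cos φ₁ · sin φ₂ − sin φ₁ · cos φ₂ · cos Δλ )
  = atan2(0.32066, -0.16380) = 117.058° → normalised to [0°, 360°): 117.058°.

117°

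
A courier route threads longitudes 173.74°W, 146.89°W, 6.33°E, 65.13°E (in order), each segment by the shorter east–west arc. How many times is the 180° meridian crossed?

Leg 1: -173.74° → -146.89°, shortest Δλ = 26.85° (east) — does not cross 180°.
Leg 2: -146.89° → +6.33°, shortest Δλ = 153.22° (east) — does not cross 180°.
Leg 3: +6.33° → +65.13°, shortest Δλ = 58.8° (east) — does not cross 180°.
Total crossings: 0.

0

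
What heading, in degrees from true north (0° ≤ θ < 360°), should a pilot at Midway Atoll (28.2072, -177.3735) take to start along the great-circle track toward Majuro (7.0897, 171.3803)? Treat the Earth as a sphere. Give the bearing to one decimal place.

Δλ = 171.3803 − -177.3735 = 348.7538°; wrapped into (−180°, 180°]: -11.2462°.
θ = atan2( sin Δλ · cos φ₂ , cos φ₁ · sin φ₂ − sin φ₁ · cos φ₂ · cos Δλ )
  = atan2(-0.19353, -0.35128) = -151.148° → normalised to [0°, 360°): 208.852°.

208.9°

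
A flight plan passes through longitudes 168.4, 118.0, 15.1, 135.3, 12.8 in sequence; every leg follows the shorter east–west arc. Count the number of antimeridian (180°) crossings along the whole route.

Leg 1: +168.4° → +118.0°, shortest Δλ = -50.4° (west) — does not cross 180°.
Leg 2: +118.0° → +15.1°, shortest Δλ = -102.9° (west) — does not cross 180°.
Leg 3: +15.1° → +135.3°, shortest Δλ = 120.2° (east) — does not cross 180°.
Leg 4: +135.3° → +12.8°, shortest Δλ = -122.5° (west) — does not cross 180°.
Total crossings: 0.

0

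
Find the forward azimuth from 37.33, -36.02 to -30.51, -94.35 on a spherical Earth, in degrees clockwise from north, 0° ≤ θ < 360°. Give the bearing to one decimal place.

227.2°

Δλ = -94.35 − -36.02 = -58.33°.
θ = atan2( sin Δλ · cos φ₂ , cos φ₁ · sin φ₂ − sin φ₁ · cos φ₂ · cos Δλ )
  = atan2(-0.73325, -0.67799) = -132.758° → normalised to [0°, 360°): 227.242°.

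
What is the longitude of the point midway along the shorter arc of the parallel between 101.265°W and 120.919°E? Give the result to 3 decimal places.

170.173°W

Signed shortest Δλ from -101.265° to +120.919° is -137.816°.
Midpoint longitude = -101.265° + (-137.816°)/2 = -101.265° − 68.908° = -170.173°.
(The naïve average (-101.265 + +120.919)/2 = 9.827° is on the wrong side of the globe.)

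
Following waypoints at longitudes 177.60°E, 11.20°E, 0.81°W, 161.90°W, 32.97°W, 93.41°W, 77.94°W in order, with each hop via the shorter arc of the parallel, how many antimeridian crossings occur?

0

Leg 1: +177.60° → +11.20°, shortest Δλ = -166.4° (west) — does not cross 180°.
Leg 2: +11.20° → -0.81°, shortest Δλ = -12.01° (west) — does not cross 180°.
Leg 3: -0.81° → -161.90°, shortest Δλ = -161.09° (west) — does not cross 180°.
Leg 4: -161.90° → -32.97°, shortest Δλ = 128.93° (east) — does not cross 180°.
Leg 5: -32.97° → -93.41°, shortest Δλ = -60.44° (west) — does not cross 180°.
Leg 6: -93.41° → -77.94°, shortest Δλ = 15.47° (east) — does not cross 180°.
Total crossings: 0.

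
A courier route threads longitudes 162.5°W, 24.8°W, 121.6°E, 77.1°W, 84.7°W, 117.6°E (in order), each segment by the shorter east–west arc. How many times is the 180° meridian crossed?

2

Leg 1: -162.5° → -24.8°, shortest Δλ = 137.7° (east) — does not cross 180°.
Leg 2: -24.8° → +121.6°, shortest Δλ = 146.4° (east) — does not cross 180°.
Leg 3: +121.6° → -77.1°, shortest Δλ = 161.3° (east) — crosses 180°.
Leg 4: -77.1° → -84.7°, shortest Δλ = -7.6° (west) — does not cross 180°.
Leg 5: -84.7° → +117.6°, shortest Δλ = -157.7° (west) — crosses 180°.
Total crossings: 2.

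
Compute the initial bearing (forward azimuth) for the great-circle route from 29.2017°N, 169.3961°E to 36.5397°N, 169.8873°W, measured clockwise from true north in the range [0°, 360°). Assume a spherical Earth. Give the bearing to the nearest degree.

Δλ = -169.8873 − 169.3961 = -339.2834°; wrapped into (−180°, 180°]: 20.7166°.
θ = atan2( sin Δλ · cos φ₂ , cos φ₁ · sin φ₂ − sin φ₁ · cos φ₂ · cos Δλ )
  = atan2(0.28422, 0.15307) = 61.695° → normalised to [0°, 360°): 61.695°.

62°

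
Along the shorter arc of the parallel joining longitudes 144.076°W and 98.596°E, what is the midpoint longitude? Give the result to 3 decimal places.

157.260°E

Signed shortest Δλ from -144.076° to +98.596° is -117.328°.
Midpoint longitude = -144.076° + (-117.328°)/2 = -144.076° − 58.664° = -202.740°.
Normalise into (−180°, 180°]: +157.260°.
(The naïve average (-144.076 + +98.596)/2 = -22.74° is on the wrong side of the globe.)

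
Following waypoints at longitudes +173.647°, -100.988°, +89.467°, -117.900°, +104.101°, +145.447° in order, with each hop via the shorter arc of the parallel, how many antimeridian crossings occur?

Leg 1: +173.647° → -100.988°, shortest Δλ = 85.365° (east) — crosses 180°.
Leg 2: -100.988° → +89.467°, shortest Δλ = -169.545° (west) — crosses 180°.
Leg 3: +89.467° → -117.900°, shortest Δλ = 152.633° (east) — crosses 180°.
Leg 4: -117.900° → +104.101°, shortest Δλ = -137.999° (west) — crosses 180°.
Leg 5: +104.101° → +145.447°, shortest Δλ = 41.346° (east) — does not cross 180°.
Total crossings: 4.

4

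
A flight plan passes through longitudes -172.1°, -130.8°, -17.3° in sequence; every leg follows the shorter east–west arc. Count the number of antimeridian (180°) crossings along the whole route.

Leg 1: -172.1° → -130.8°, shortest Δλ = 41.3° (east) — does not cross 180°.
Leg 2: -130.8° → -17.3°, shortest Δλ = 113.5° (east) — does not cross 180°.
Total crossings: 0.

0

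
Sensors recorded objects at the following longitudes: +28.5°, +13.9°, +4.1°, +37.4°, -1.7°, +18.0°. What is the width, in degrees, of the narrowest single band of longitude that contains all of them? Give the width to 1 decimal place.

39.1°

Sort the longitudes: -1.7°, +4.1°, +13.9°, +18.0°, +28.5°, +37.4°.
Eastward gaps between consecutive values (wrapping around): 5.8°, 9.8°, 4.1°, 10.5°, 8.9°, 320.9°.
Largest gap = 320.9° ⇒ minimal covering band is its complement: 360° − 320.9° = 39.1°.
Band runs from -1.7° eastward to +37.4°.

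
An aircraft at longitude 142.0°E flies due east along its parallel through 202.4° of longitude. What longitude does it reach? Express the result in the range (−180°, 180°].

Start at +142.0°; shift +202.4° → +344.4°.
+344.4° lies outside (−180°, 180°]; subtract 360° → -15.6°.

15.6°W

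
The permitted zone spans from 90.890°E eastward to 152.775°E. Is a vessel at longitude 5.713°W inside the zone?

Band width going east from +90.890° to +152.775°: ((152.775 − 90.890) mod 360) = 61.885°.
Offset of -5.713° east of the west edge: ((-5.713 − 90.890) mod 360) = 263.397°.
263.397° > 61.885° ⇒ outside.

No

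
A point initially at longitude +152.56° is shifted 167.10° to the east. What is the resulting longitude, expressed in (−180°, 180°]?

Start at +152.56°; shift +167.10° → +319.66°.
+319.66° lies outside (−180°, 180°]; subtract 360° → -40.34°.

-40.34°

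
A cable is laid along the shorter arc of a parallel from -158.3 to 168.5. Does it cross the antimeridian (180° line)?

Naïve |168.5 − -158.3| = 326.8° > 180°, so the shorter arc goes the other way round — across 180°.
Signed shortest Δλ = ((168.5 − -158.3 + 180) mod 360) − 180 = -33.2°.
Going west by 33.2° from -158.3° passes through 180° before reaching +168.5°.

Yes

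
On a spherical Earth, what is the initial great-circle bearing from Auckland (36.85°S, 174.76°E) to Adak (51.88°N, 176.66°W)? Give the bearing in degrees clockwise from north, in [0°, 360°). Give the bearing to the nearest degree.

Δλ = -176.66 − 174.76 = -351.42°; wrapped into (−180°, 180°]: 8.58°.
θ = atan2( sin Δλ · cos φ₂ , cos φ₁ · sin φ₂ − sin φ₁ · cos φ₂ · cos Δλ )
  = atan2(0.09210, 0.99561) = 5.285° → normalised to [0°, 360°): 5.285°.

5°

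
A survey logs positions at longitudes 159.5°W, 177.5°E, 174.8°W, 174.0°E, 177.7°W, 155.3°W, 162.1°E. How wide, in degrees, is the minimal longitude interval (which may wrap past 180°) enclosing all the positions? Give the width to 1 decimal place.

42.6°

Sort the longitudes: -177.7°, -174.8°, -159.5°, -155.3°, +162.1°, +174.0°, +177.5°.
Eastward gaps between consecutive values (wrapping around): 2.9°, 15.3°, 4.2°, 317.4°, 11.9°, 3.5°, 4.8°.
Largest gap = 317.4° ⇒ minimal covering band is its complement: 360° − 317.4° = 42.6°.
Band runs from +162.1° eastward to -155.3°, crossing the antimeridian.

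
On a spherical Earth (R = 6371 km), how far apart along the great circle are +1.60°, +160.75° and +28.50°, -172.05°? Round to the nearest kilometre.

Δλ = -172.05 − 160.75 = -332.80°; wrapped into (−180°, 180°]: 27.20°.
Δφ = 28.50 − 1.60 = 26.90°.
a = sin²(Δφ/2) + cos φ₁ · cos φ₂ · sin²(Δλ/2) = 0.102674.
c = 2·atan2(√a, √(1−a)) = 0.65236 rad → d = 6371·c ≈ 4156.19 km.

4156 km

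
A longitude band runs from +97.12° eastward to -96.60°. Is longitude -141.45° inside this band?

Band width going east from +97.12° to -96.60°: ((-96.60 − 97.12) mod 360) = 166.28°.
Offset of -141.45° east of the west edge: ((-141.45 − 97.12) mod 360) = 121.43°.
121.43° ≤ 166.28° ⇒ inside.

Yes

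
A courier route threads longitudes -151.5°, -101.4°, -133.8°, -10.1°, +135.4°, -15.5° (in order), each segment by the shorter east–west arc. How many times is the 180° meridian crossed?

0

Leg 1: -151.5° → -101.4°, shortest Δλ = 50.1° (east) — does not cross 180°.
Leg 2: -101.4° → -133.8°, shortest Δλ = -32.4° (west) — does not cross 180°.
Leg 3: -133.8° → -10.1°, shortest Δλ = 123.7° (east) — does not cross 180°.
Leg 4: -10.1° → +135.4°, shortest Δλ = 145.5° (east) — does not cross 180°.
Leg 5: +135.4° → -15.5°, shortest Δλ = -150.9° (west) — does not cross 180°.
Total crossings: 0.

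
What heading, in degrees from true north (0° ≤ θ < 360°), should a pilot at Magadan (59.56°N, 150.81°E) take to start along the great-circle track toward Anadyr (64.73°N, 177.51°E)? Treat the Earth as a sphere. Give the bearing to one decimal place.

56.0°

Δλ = 177.51 − 150.81 = 26.70°.
θ = atan2( sin Δλ · cos φ₂ , cos φ₁ · sin φ₂ − sin φ₁ · cos φ₂ · cos Δλ )
  = atan2(0.19181, 0.12936) = 56.004° → normalised to [0°, 360°): 56.004°.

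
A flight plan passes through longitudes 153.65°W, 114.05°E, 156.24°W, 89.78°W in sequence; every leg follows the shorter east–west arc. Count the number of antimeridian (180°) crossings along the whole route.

Leg 1: -153.65° → +114.05°, shortest Δλ = -92.3° (west) — crosses 180°.
Leg 2: +114.05° → -156.24°, shortest Δλ = 89.71° (east) — crosses 180°.
Leg 3: -156.24° → -89.78°, shortest Δλ = 66.46° (east) — does not cross 180°.
Total crossings: 2.

2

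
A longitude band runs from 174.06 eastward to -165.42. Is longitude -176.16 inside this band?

Band width going east from +174.06° to -165.42°: ((-165.42 − 174.06) mod 360) = 20.52°.
Offset of -176.16° east of the west edge: ((-176.16 − 174.06) mod 360) = 9.78°.
9.78° ≤ 20.52° ⇒ inside.

Yes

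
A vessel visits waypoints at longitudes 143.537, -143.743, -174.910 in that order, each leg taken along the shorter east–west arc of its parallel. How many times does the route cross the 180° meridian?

Leg 1: +143.537° → -143.743°, shortest Δλ = 72.72° (east) — crosses 180°.
Leg 2: -143.743° → -174.910°, shortest Δλ = -31.167° (west) — does not cross 180°.
Total crossings: 1.

1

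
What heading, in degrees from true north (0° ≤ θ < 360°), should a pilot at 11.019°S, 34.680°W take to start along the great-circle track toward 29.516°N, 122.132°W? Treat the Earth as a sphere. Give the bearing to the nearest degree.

Δλ = -122.132 − -34.680 = -87.452°.
θ = atan2( sin Δλ · cos φ₂ , cos φ₁ · sin φ₂ − sin φ₁ · cos φ₂ · cos Δλ )
  = atan2(-0.86936, 0.49098) = -60.544° → normalised to [0°, 360°): 299.456°.

299°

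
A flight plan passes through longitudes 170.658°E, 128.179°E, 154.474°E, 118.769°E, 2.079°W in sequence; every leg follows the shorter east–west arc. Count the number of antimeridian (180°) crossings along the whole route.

Leg 1: +170.658° → +128.179°, shortest Δλ = -42.479° (west) — does not cross 180°.
Leg 2: +128.179° → +154.474°, shortest Δλ = 26.295° (east) — does not cross 180°.
Leg 3: +154.474° → +118.769°, shortest Δλ = -35.705° (west) — does not cross 180°.
Leg 4: +118.769° → -2.079°, shortest Δλ = -120.848° (west) — does not cross 180°.
Total crossings: 0.

0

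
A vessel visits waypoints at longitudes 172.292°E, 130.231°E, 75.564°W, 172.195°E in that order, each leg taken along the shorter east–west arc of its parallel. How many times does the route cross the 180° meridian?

2

Leg 1: +172.292° → +130.231°, shortest Δλ = -42.061° (west) — does not cross 180°.
Leg 2: +130.231° → -75.564°, shortest Δλ = 154.205° (east) — crosses 180°.
Leg 3: -75.564° → +172.195°, shortest Δλ = -112.241° (west) — crosses 180°.
Total crossings: 2.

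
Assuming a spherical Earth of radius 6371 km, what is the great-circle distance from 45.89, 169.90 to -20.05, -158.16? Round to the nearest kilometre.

8008 km

Δλ = -158.16 − 169.90 = -328.06°; wrapped into (−180°, 180°]: 31.94°.
Δφ = -20.05 − 45.89 = -65.94°.
a = sin²(Δφ/2) + cos φ₁ · cos φ₂ · sin²(Δλ/2) = 0.345649.
c = 2·atan2(√a, √(1−a)) = 1.25697 rad → d = 6371·c ≈ 8008.15 km.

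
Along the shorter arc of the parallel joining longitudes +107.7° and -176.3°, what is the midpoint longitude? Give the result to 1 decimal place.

Signed shortest Δλ from +107.7° to -176.3° is +76.0°.
Midpoint longitude = +107.7° + (+76.0°)/2 = +107.7° + 38.0° = +145.7°.
(The naïve average (+107.7 + -176.3)/2 = -34.3° is on the wrong side of the globe.)

+145.7°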